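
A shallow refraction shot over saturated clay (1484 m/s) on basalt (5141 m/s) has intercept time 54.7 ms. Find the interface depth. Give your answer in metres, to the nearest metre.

42 m

θ_c = arcsin(1484/5141) = 16.78°; cos θ_c = 0.9574.
tᵢ = 2h cos θ_c/V₁ ⇒ h = tᵢ·V₁/(2 cos θ_c) = 0.0547·1484/(2·0.9574) = 42.39 m.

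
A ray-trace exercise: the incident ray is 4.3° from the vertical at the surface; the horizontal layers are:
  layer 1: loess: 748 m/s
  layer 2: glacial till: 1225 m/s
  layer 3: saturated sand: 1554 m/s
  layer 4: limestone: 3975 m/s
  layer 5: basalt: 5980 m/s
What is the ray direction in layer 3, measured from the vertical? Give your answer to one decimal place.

Snell's law across each interface conserves sin θ / V, so sin θ_3 = V_3·sin θ₁/V₁.
sin θ_3 = 1554 × sin 4.3° / 748 = 0.1558.
θ_3 = arcsin 0.1558 = 8.96°.

9.0°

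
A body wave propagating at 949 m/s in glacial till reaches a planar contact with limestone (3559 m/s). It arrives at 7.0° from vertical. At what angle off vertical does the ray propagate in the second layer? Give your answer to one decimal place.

sin θ₁/V₁ = sin θ₂/V₂ ⇒ sin θ₂ = 3559·sin 7.0°/949 = 3559·0.1219/949 = 0.4570.
θ₂ = sin⁻¹(0.4570) = 27.20° (from vertical).

27.2°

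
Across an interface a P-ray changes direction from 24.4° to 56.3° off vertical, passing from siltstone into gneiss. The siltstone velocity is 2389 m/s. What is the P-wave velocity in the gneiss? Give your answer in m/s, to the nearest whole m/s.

4811 m/s

Snell's law: sin 24.4°/V₁ = sin 56.3°/V₂.
V₂ = V₁·sin 56.3°/sin 24.4° = 2389 × 2.0139 = 4811.23 m/s.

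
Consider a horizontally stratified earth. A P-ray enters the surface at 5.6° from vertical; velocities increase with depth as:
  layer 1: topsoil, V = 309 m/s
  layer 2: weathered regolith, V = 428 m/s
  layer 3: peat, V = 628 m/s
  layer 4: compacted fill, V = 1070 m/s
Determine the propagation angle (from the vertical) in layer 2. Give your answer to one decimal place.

7.8°

Ray parameter p = sin 5.6° / 309 = 3.1580e-04 s/m.
sin θ_2 = p·V_2 = 3.1580e-04 × 428 = 0.1352.
θ_2 = arcsin 0.1352 = 7.77°.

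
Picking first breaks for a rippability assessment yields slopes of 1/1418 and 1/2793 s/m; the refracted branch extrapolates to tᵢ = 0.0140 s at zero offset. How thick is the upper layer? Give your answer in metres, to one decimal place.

11.5 m

θ_c = arcsin(1418/2793) = 30.51°; cos θ_c = 0.8615.
tᵢ = 2h cos θ_c/V₁ ⇒ h = tᵢ·V₁/(2 cos θ_c) = 0.014·1418/(2·0.8615) = 11.52 m.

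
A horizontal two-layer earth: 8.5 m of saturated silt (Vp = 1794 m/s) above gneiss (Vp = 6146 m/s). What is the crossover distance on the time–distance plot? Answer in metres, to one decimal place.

23.0 m

θ_c = arcsin(1794/6146) = 16.97°, so cos θ_c = 0.9564 and tᵢ = 2h cos θ_c/V₁ = 0.0091 s.
At crossover x/V₁ = x/V₂ + tᵢ ⇒ x = tᵢ/(1/V₁ − 1/V₂) = 0.00906/(5.5741e-04 − 1.6271e-04) = 22.96 m.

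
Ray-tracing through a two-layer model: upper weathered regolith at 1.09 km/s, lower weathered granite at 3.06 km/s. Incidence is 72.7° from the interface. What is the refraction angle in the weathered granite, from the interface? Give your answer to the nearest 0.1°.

Angle from the normal: 90° − 72.7° = 17.3°.
sin θ₁/V₁ = sin θ₂/V₂ ⇒ sin θ₂ = 3.06·sin 17.3°/1.09 = 3.06·0.2974/1.09 = 0.8348.
θ₂ = sin⁻¹(0.8348) = 56.60° (from vertical).
From the interface: 90° − 56.60° = 33.40°.

33.4°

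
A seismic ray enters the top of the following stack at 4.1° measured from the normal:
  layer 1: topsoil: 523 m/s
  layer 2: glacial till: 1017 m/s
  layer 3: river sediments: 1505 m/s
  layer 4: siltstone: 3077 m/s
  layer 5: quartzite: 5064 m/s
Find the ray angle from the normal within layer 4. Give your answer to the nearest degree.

25°

Ray parameter p = sin 4.1° / 523 = 1.3671e-04 s/m.
sin θ_4 = p·V_4 = 1.3671e-04 × 3077 = 0.4206.
θ_4 = arcsin 0.4206 = 24.88°.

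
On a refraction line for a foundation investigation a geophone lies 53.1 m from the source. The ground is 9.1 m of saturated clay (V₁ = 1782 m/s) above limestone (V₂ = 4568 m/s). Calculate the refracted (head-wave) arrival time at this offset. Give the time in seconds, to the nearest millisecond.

0.021 s

t = x/V₂ + 2h·√(V₂²−V₁²)/(V₁V₂).
√(V₂²−V₁²) = √(4568²−1782²) = 4206.1 m/s; delay term = 2·9.1·4206.1/(1782·4568) = 0.00940 s.
t = 53.1/4568 + 0.00940 = 0.02103 s.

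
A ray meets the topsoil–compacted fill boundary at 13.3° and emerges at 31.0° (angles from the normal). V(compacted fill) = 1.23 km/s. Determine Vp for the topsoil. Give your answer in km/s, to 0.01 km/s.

0.55 km/s

Snell's law: sin 13.3°/V₁ = sin 31.0°/V₂.
V₁ = V₂·sin 13.3°/sin 31.0° = 1.23 × 0.4467 = 0.55 km/s.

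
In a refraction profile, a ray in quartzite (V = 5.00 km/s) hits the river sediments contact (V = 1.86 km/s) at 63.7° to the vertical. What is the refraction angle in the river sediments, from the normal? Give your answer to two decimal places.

19.48°

Snell's law: sin θ₂ = (V₂/V₁)·sin θ₁ = (1.86/5.00)·sin 63.7° = 0.3335.
θ₂ = sin⁻¹(0.3335) = 19.48° (from vertical).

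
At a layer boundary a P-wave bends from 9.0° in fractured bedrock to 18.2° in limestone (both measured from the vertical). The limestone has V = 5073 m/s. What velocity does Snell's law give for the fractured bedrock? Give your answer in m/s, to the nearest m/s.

Snell's law: sin 9.0°/V₁ = sin 18.2°/V₂.
V₁ = V₂·sin 9.0°/sin 18.2° = 5073 × 0.5009 = 2540.84 m/s.

2541 m/s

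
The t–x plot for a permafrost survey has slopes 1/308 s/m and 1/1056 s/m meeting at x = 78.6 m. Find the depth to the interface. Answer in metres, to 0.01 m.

29.10 m

h = (x_cross/2)·√((V₂−V₁)/(V₂+V₁)).
(V₂−V₁)/(V₂+V₁) = (1056−308)/(1056+308) = 0.5484; √ = 0.7405.
h = (78.6/2)·0.7405 = 29.10 m.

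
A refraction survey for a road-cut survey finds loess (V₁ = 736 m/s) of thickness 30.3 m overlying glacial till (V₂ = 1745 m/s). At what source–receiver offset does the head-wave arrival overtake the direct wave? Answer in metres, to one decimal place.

95.0 m

θ_c = arcsin(736/1745) = 24.95°, so cos θ_c = 0.9067 and tᵢ = 2h cos θ_c/V₁ = 0.0747 s.
At crossover x/V₁ = x/V₂ + tᵢ ⇒ x = tᵢ/(1/V₁ − 1/V₂) = 0.07465/(1.3587e-03 − 5.7307e-04) = 95.03 m.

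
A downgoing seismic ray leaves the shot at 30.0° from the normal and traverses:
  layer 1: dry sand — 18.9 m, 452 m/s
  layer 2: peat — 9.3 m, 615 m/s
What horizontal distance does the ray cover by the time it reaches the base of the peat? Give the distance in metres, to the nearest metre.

Apply Snell's law at each interface; in layer i the horizontal offset is hᵢ·tan θᵢ.
Layer 1: θ = 30.00°; offset = 18.9·tan 30.00° = 10.912 m.
Layer 2: sin θ = 615·sin 30.0°/452 = 0.6803, θ = 42.87°; offset = 9.3·tan 42.87° = 8.632 m.
Total horizontal offset = 19.544 m.

20 m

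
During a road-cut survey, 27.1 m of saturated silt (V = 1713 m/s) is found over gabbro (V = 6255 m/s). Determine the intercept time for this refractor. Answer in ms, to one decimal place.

30.4 ms

tᵢ = 2h·√(V₂²−V₁²)/(V₁V₂).
√(V₂²−V₁²) = √(6255²−1713²) = 6015.9 m/s.
tᵢ = 2·27.1·6015.9/(1713·6255) = 0.03043 s.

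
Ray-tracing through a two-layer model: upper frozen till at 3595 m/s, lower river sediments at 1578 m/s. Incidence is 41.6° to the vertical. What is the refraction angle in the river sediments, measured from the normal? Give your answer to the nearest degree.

Snell's law: sin θ₂ = (V₂/V₁)·sin θ₁ = (1578/3595)·sin 41.6° = 0.2914.
θ₂ = sin⁻¹(0.2914) = 16.94° (from vertical).

17°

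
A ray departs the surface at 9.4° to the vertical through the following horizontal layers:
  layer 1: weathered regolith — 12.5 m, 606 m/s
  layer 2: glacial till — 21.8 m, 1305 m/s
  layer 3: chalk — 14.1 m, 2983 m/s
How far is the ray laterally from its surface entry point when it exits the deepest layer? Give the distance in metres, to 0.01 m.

Ray parameter p = sin 9.4° / 606 m/s = 2.6951e-04 s/m.
Layer 1: θ = 9.40°; offset = 12.5·tan 9.40° = 2.0694 m.
Layer 2: sin θ = p·1305 = 0.3517 → θ = 20.59°; offset = 21.8·tan 20.59° = 8.1908 m.
Layer 3: sin θ = p·2983 = 0.8040 → θ = 53.51°; offset = 14.1·tan 53.51° = 19.0621 m.
Σ offsets = 29.3223 m.

29.32 m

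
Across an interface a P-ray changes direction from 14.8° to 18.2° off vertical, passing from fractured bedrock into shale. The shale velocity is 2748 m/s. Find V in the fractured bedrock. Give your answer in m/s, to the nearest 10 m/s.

Snell's law: sin 14.8°/V₁ = sin 18.2°/V₂.
V₁ = V₂·sin 14.8°/sin 18.2° = 2748 × 0.8179 = 2247.48 m/s.

2250 m/s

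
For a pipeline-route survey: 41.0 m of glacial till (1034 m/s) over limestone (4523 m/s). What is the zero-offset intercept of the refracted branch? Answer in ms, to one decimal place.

tᵢ = 2h·√(V₂²−V₁²)/(V₁V₂).
√(V₂²−V₁²) = √(4523²−1034²) = 4403.2 m/s.
tᵢ = 2·41.0·4403.2/(1034·4523) = 0.07720 s.

77.2 ms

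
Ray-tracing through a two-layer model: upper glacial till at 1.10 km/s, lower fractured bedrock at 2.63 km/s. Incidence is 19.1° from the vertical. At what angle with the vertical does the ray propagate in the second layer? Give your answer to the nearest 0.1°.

51.5°

Snell's law: sin θ₂ = (V₂/V₁)·sin θ₁ = (2.63/1.10)·sin 19.1° = 0.7823.
θ₂ = arcsin 0.7823 = 51.48° from the normal.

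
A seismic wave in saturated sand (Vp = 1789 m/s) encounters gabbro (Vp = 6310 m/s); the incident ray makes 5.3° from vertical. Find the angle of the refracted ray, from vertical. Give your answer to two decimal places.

sin θ₁/V₁ = sin θ₂/V₂ ⇒ sin θ₂ = 6310·sin 5.3°/1789 = 6310·0.0924/1789 = 0.3258.
θ₂ = arcsin 0.3258 = 19.01° from the normal.

19.01°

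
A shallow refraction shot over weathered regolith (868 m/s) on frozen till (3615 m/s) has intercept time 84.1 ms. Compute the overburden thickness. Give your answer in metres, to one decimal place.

37.6 m

θ_c = arcsin(868/3615) = 13.89°; cos θ_c = 0.9707.
tᵢ = 2h cos θ_c/V₁ ⇒ h = tᵢ·V₁/(2 cos θ_c) = 0.0841·868/(2·0.9707) = 37.60 m.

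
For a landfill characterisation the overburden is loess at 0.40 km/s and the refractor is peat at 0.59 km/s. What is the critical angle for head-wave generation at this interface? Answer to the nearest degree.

43°

Critical incidence: sin θ_c = V₁/V₂ = 0.40/0.59 = 0.6780.
θ_c = arcsin 0.6780 = 42.68°.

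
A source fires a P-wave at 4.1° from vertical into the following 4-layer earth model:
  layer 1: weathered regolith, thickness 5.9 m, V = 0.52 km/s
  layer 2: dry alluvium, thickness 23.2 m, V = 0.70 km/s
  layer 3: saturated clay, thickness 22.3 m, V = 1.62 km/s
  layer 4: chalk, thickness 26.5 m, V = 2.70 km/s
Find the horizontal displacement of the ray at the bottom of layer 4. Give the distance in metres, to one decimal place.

p = sin θ₁/V₁ = sin 4.1°/0.52 = 1.3750e-01 s/km is conserved through the stack.
Layer 1: θ = 4.10°; offset = 5.9·tan 4.10° = 0.423 m.
Layer 2: sin θ = p·0.70 = 0.0962 → θ = 5.52°; offset = 23.2·tan 5.52° = 2.243 m.
Layer 3: sin θ = p·1.62 = 0.2227 → θ = 12.87°; offset = 22.3·tan 12.87° = 5.095 m.
Layer 4: sin θ = p·2.70 = 0.3712 → θ = 21.79°; offset = 26.5·tan 21.79° = 10.595 m.
Σ offsets = 18.356 m.

18.4 m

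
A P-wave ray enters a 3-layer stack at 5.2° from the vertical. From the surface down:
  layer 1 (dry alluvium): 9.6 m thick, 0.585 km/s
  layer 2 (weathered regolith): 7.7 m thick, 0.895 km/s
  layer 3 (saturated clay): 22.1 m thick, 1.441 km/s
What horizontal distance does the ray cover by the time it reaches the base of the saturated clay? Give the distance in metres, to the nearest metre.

Apply Snell's law at each interface; in layer i the horizontal offset is hᵢ·tan θᵢ.
Layer 1: θ = 5.20°; offset = 9.6·tan 5.20° = 0.874 m.
Layer 2: sin θ = 0.895·sin 5.2°/0.585 = 0.1387, θ = 7.97°; offset = 7.7·tan 7.97° = 1.078 m.
Layer 3: sin θ = 1.441·sin 5.2°/0.585 = 0.2233, θ = 12.90°; offset = 22.1·tan 12.90° = 5.062 m.
Σ offsets = 7.013 m.

7 m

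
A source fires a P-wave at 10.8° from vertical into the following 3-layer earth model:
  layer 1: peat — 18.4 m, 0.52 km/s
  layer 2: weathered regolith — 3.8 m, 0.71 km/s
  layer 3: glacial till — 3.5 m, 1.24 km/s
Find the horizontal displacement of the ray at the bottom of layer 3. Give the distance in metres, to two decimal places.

Ray parameter p = sin 10.8° / 0.52 km/s = 3.6035e-01 s/km.
Layer 1: θ = 10.80°; offset = 18.4·tan 10.80° = 3.5100 m.
Layer 2: sin θ = p·0.71 = 0.2558 → θ = 14.82°; offset = 3.8·tan 14.82° = 1.0057 m.
Layer 3: sin θ = p·1.24 = 0.4468 → θ = 26.54°; offset = 3.5·tan 26.54° = 1.7481 m.
Total horizontal offset = 6.2638 m.

6.26 m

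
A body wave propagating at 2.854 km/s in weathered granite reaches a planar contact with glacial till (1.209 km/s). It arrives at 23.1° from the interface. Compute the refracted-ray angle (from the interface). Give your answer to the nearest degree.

67°

Convert to the normal: θ₁ = 90° − 23.1° = 66.9°.
sin θ₁/V₁ = sin θ₂/V₂ ⇒ sin θ₂ = 1.209·sin 66.9°/2.854 = 1.209·0.9198/2.854 = 0.3897.
θ₂ = arcsin 0.3897 = 22.93° from the normal.
From the interface: 90° − 22.93° = 67.07°.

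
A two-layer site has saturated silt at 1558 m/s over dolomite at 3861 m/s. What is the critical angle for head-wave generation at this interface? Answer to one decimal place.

23.8°

Critical incidence: sin θ_c = V₁/V₂ = 1558/3861 = 0.4035.
θ_c = arcsin 0.4035 = 23.80°.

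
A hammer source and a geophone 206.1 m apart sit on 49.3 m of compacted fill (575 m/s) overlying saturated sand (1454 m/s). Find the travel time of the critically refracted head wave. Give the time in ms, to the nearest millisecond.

t = x/V₂ + 2h·√(V₂²−V₁²)/(V₁V₂).
√(V₂²−V₁²) = √(1454²−575²) = 1335.5 m/s; delay term = 2·49.3·1335.5/(575·1454) = 0.15750 s.
t = 206.1/1454 + 0.15750 = 0.29925 s.

299 ms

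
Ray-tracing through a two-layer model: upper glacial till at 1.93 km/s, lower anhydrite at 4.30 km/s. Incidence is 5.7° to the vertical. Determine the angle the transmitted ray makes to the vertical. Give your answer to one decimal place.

sin θ₁/V₁ = sin θ₂/V₂ ⇒ sin θ₂ = 4.30·sin 5.7°/1.93 = 4.30·0.0993/1.93 = 0.2213.
θ₂ = arcsin 0.2213 = 12.78° from the normal.

12.8°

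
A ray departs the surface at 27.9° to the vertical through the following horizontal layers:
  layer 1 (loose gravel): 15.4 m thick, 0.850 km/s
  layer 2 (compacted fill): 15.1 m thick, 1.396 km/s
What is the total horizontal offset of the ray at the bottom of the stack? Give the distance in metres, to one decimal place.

Apply Snell's law at each interface; in layer i the horizontal offset is hᵢ·tan θᵢ.
Layer 1: θ = 27.90°; offset = 15.4·tan 27.90° = 8.154 m.
Layer 2: sin θ = 1.396·sin 27.9°/0.850 = 0.7685, θ = 50.22°; offset = 15.1·tan 50.22° = 18.136 m.
Total horizontal offset = 26.290 m.

26.3 m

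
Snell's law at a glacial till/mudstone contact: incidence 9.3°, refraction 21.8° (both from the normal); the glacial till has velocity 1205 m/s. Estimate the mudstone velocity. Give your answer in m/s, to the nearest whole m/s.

sin 9.3° = 0.1616; sin 21.8° = 0.3714.
V₂ = V₁·(sin θ₂/sin θ₁) = 1205·(0.3714/0.1616) = 2769.11 m/s.

2769 m/s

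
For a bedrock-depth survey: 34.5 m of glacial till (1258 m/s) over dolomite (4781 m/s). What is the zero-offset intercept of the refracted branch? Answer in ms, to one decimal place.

θ_c = arcsin(V₁/V₂) = arcsin(1258/4781) = 15.26°; cos θ_c = 0.9648.
tᵢ = 2h·cos θ_c / V₁ = 2·34.5·0.9648 / 1258 = 0.05292 s.

52.9 ms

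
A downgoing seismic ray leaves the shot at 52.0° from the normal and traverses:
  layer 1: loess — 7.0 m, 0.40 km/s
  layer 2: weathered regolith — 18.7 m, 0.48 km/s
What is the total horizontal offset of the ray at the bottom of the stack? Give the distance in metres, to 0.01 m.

63.32 m

Apply Snell's law at each interface; in layer i the horizontal offset is hᵢ·tan θᵢ.
Layer 1: θ = 52.00°; offset = 7.0·tan 52.00° = 8.9596 m.
Layer 2: sin θ = 0.48·sin 52.0°/0.40 = 0.9456, θ = 71.02°; offset = 18.7·tan 71.02° = 54.3599 m.
Summing the layer offsets gives 63.3195 m.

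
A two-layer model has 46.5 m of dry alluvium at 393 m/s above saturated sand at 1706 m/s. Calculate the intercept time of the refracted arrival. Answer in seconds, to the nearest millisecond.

θ_c = arcsin(V₁/V₂) = arcsin(393/1706) = 13.32°; cos θ_c = 0.9731.
tᵢ = 2h·cos θ_c / V₁ = 2·46.5·0.9731 / 393 = 0.23028 s.

0.230 s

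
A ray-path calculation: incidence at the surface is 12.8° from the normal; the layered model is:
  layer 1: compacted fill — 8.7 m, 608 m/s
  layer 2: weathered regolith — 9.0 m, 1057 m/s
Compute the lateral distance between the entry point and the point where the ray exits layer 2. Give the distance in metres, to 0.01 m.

5.73 m

Apply Snell's law at each interface; in layer i the horizontal offset is hᵢ·tan θᵢ.
Layer 1: θ = 12.80°; offset = 8.7·tan 12.80° = 1.9766 m.
Layer 2: sin θ = 1057·sin 12.8°/608 = 0.3852, θ = 22.65°; offset = 9.0·tan 22.65° = 3.7562 m.
Σ offsets = 5.7328 m.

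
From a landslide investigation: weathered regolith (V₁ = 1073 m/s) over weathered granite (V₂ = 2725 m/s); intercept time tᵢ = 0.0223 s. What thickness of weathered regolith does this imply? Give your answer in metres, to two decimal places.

h = tᵢ·V₁·V₂ / (2·√(V₂²−V₁²)).
√(V₂²−V₁²) = √(2725² − 1073²) = 2504.9 m/s.
h = 0.0223 s × 1073 × 2725 / (2 × 2504.9) = 13.02 m.

13.02 m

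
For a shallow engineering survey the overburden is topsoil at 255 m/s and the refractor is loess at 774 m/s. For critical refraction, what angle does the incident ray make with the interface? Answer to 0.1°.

70.8°

At critical incidence the refracted ray runs along the interface (θ₂ = 90°), so sin θ_c = V₁/V₂.
θ_c = arcsin(255/774) = arcsin 0.3295 = 19.24°.
Measured from the interface: 90° − 19.24° = 70.76°.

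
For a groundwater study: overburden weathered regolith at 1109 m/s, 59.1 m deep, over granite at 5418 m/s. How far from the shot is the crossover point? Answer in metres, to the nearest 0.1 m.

145.5 m

x_cross = 2h·√((V₂+V₁)/(V₂−V₁)).
(V₂+V₁)/(V₂−V₁) = (5418+1109)/(5418−1109) = 1.5147; √ = 1.2307.
x_cross = 2·59.1·1.2307 = 145.47 m.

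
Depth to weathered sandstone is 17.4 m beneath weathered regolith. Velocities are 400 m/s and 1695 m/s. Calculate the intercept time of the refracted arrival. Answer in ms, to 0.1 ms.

tᵢ = 2h·√(V₂²−V₁²)/(V₁V₂).
√(V₂²−V₁²) = √(1695²−400²) = 1647.1 m/s.
tᵢ = 2·17.4·1647.1/(400·1695) = 0.08454 s.

84.5 ms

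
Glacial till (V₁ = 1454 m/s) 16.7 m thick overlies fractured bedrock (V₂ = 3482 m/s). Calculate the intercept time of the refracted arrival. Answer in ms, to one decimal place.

20.9 ms

tᵢ = 2h·√(V₂²−V₁²)/(V₁V₂).
√(V₂²−V₁²) = √(3482²−1454²) = 3163.9 m/s.
tᵢ = 2·16.7·3163.9/(1454·3482) = 0.02087 s.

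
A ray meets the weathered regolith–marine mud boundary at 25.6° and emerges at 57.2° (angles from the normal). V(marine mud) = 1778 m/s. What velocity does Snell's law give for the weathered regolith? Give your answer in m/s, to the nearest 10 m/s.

sin 25.6° = 0.4321; sin 57.2° = 0.8406.
V₁ = V₂·(sin θ₁/sin θ₂) = 1778·(0.4321/0.8406) = 913.97 m/s.

910 m/s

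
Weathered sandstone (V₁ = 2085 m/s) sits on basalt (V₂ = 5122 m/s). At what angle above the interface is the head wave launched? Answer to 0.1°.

66.0°

Critical incidence: sin θ_c = V₁/V₂ = 2085/5122 = 0.4071.
θ_c = arcsin 0.4071 = 24.02°.
Measured from the interface: 90° − 24.02° = 65.98°.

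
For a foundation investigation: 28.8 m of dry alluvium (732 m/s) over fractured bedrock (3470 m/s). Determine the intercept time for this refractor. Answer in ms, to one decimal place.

76.9 ms

tᵢ = 2h·√(V₂²−V₁²)/(V₁V₂).
√(V₂²−V₁²) = √(3470²−732²) = 3391.9 m/s.
tᵢ = 2·28.8·3391.9/(732·3470) = 0.07692 s.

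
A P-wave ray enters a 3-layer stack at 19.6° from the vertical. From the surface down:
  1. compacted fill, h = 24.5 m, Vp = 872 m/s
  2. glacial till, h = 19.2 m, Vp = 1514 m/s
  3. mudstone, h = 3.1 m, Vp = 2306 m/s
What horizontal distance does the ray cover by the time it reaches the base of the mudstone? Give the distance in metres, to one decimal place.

Apply Snell's law at each interface; in layer i the horizontal offset is hᵢ·tan θᵢ.
Layer 1: θ = 19.60°; offset = 24.5·tan 19.60° = 8.724 m.
Layer 2: sin θ = 1514·sin 19.6°/872 = 0.5824, θ = 35.62°; offset = 19.2·tan 35.62° = 13.757 m.
Layer 3: sin θ = 2306·sin 19.6°/872 = 0.8871, θ = 62.51°; offset = 3.1·tan 62.51° = 5.958 m.
Total horizontal offset = 28.439 m.

28.4 m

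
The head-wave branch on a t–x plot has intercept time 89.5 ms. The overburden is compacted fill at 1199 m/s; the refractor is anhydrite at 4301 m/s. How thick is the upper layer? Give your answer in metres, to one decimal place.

h = tᵢ·V₁·V₂ / (2·√(V₂²−V₁²)).
√(V₂²−V₁²) = √(4301² − 1199²) = 4130.5 m/s.
h = 0.0895 s × 1199 × 4301 / (2 × 4130.5) = 55.87 m.

55.9 m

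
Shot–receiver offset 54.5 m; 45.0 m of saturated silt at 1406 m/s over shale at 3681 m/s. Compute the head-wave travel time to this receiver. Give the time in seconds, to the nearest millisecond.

0.074 s

θ_c = arcsin(V₁/V₂) = arcsin(1406/3681) = 22.46°, cos θ_c = 0.9242.
Intercept time tᵢ = 2h cos θ_c / V₁ = 2·45.0·0.9242/1406 = 0.05916 s.
t = x/V₂ + tᵢ = 54.5/3681 + 0.05916 = 0.07396 s.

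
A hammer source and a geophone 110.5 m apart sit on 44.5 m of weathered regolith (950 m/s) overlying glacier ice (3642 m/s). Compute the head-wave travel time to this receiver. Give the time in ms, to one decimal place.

θ_c = arcsin(V₁/V₂) = arcsin(950/3642) = 15.12°, cos θ_c = 0.9654.
Intercept time tᵢ = 2h cos θ_c / V₁ = 2·44.5·0.9654/950 = 0.09044 s.
t = x/V₂ + tᵢ = 110.5/3642 + 0.09044 = 0.12078 s.

120.8 ms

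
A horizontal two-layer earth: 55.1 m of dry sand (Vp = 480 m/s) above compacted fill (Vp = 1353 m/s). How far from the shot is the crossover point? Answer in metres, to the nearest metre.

160 m

θ_c = arcsin(480/1353) = 20.78°, so cos θ_c = 0.9350 and tᵢ = 2h cos θ_c/V₁ = 0.2147 s.
At crossover x/V₁ = x/V₂ + tᵢ ⇒ x = tᵢ/(1/V₁ − 1/V₂) = 0.21465/(2.0833e-03 − 7.3910e-04) = 159.68 m.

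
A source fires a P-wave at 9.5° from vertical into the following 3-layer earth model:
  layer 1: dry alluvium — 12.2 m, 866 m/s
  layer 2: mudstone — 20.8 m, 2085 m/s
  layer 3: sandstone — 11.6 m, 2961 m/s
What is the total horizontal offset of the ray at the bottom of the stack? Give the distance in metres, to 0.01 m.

18.98 m

p = sin θ₁/V₁ = sin 9.5°/866 = 1.9059e-04 s/m is conserved through the stack.
Layer 1: θ = 9.50°; offset = 12.2·tan 9.50° = 2.0416 m.
Layer 2: sin θ = p·2085 = 0.3974 → θ = 23.41°; offset = 20.8·tan 23.41° = 9.0070 m.
Layer 3: sin θ = p·2961 = 0.5643 → θ = 34.36°; offset = 11.6·tan 34.36° = 7.9295 m.
Total horizontal offset = 18.9780 m.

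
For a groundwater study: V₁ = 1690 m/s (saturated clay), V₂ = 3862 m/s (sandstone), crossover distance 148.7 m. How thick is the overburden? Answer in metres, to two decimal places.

x_cross = 2h·√((V₂+V₁)/(V₂−V₁)) → h = x_cross / (2·√((V₂+V₁)/(V₂−V₁))).
√((V₂+V₁)/(V₂−V₁)) = √((3862+1690)/(3862−1690)) = 1.5988.
h = 148.7 / (2·1.5988) = 46.50 m.

46.50 m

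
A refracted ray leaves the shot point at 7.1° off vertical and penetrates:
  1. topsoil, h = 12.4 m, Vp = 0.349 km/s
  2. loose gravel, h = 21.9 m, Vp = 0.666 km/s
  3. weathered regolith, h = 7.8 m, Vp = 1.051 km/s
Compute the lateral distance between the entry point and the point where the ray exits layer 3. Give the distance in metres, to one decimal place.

10.0 m

Ray parameter p = sin 7.1° / 0.349 km/s = 3.5416e-01 s/km.
Layer 1: θ = 7.10°; offset = 12.4·tan 7.10° = 1.545 m.
Layer 2: sin θ = p·0.666 = 0.2359 → θ = 13.64°; offset = 21.9·tan 13.64° = 5.316 m.
Layer 3: sin θ = p·1.051 = 0.3722 → θ = 21.85°; offset = 7.8·tan 21.85° = 3.128 m.
Summing the layer offsets gives 9.988 m.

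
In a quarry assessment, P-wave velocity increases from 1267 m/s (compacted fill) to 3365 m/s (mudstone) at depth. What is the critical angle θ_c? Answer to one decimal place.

At critical incidence the refracted ray runs along the interface (θ₂ = 90°), so sin θ_c = V₁/V₂.
θ_c = arcsin(1267/3365) = arcsin 0.3765 = 22.12°.

22.1°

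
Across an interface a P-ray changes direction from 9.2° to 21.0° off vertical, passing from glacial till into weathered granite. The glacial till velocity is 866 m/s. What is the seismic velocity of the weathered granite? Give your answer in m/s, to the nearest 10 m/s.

Snell's law: sin 9.2°/V₁ = sin 21.0°/V₂.
V₂ = V₁·sin 21.0°/sin 9.2° = 866 × 2.2415 = 1941.11 m/s.

1940 m/s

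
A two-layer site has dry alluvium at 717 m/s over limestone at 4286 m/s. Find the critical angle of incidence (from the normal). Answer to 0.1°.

9.6°

Critical incidence: sin θ_c = V₁/V₂ = 717/4286 = 0.1673.
θ_c = arcsin 0.1673 = 9.63°.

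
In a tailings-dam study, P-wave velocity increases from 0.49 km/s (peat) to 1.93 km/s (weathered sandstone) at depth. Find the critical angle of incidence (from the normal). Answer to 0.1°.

At critical incidence the refracted ray runs along the interface (θ₂ = 90°), so sin θ_c = V₁/V₂.
θ_c = arcsin(0.49/1.93) = arcsin 0.2539 = 14.71°.

14.7°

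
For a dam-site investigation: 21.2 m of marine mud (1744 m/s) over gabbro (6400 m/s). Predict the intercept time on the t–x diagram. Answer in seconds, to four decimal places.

0.0234 s

tᵢ = 2h·√(V₂²−V₁²)/(V₁V₂).
√(V₂²−V₁²) = √(6400²−1744²) = 6157.8 m/s.
tᵢ = 2·21.2·6157.8/(1744·6400) = 0.02339 s.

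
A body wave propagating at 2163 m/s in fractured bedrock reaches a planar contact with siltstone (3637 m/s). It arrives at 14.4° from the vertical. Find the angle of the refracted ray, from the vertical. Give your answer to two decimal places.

24.72°

Snell's law: sin θ₂ = (V₂/V₁)·sin θ₁ = (3637/2163)·sin 14.4° = 0.4182.
θ₂ = sin⁻¹(0.4182) = 24.72° (from vertical).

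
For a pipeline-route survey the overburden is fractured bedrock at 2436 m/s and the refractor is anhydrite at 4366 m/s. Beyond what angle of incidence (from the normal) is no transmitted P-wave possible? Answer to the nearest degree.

34°

Critical incidence: sin θ_c = V₁/V₂ = 2436/4366 = 0.5579.
θ_c = arcsin 0.5579 = 33.91°.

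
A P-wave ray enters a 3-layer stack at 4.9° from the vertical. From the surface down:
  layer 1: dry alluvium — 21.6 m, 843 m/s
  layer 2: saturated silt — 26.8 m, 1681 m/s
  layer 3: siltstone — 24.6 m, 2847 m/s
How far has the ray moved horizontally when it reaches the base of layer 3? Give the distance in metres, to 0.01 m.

13.90 m

p = sin θ₁/V₁ = sin 4.9°/843 = 1.0132e-04 s/m is conserved through the stack.
Layer 1: θ = 4.90°; offset = 21.6·tan 4.90° = 1.8518 m.
Layer 2: sin θ = p·1681 = 0.1703 → θ = 9.81°; offset = 26.8·tan 9.81° = 4.6325 m.
Layer 3: sin θ = p·2847 = 0.2885 → θ = 16.77°; offset = 24.6·tan 16.77° = 7.4115 m.
Total horizontal offset = 13.8957 m.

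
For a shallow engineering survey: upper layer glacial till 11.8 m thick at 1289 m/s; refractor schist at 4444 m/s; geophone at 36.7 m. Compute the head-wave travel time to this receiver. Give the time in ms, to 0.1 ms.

t = x/V₂ + 2h·√(V₂²−V₁²)/(V₁V₂).
√(V₂²−V₁²) = √(4444²−1289²) = 4253.0 m/s; delay term = 2·11.8·4253.0/(1289·4444) = 0.01752 s.
t = 36.7/4444 + 0.01752 = 0.02578 s.

25.8 ms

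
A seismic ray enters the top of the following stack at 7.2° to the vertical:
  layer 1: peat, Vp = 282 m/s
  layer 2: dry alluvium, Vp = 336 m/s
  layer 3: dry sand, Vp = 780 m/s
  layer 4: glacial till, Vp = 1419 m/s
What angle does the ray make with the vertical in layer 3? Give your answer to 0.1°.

Ray parameter p = sin 7.2° / 282 = 4.4444e-04 s/m.
sin θ_3 = p·V_3 = 4.4444e-04 × 780 = 0.3467.
θ_3 = arcsin 0.3467 = 20.28°.

20.3°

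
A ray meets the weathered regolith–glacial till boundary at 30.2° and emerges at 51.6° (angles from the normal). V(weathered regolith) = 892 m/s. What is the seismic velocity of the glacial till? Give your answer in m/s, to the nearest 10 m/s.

1390 m/s

sin 30.2° = 0.5030; sin 51.6° = 0.7837.
V₂ = V₁·(sin θ₂/sin θ₁) = 892·(0.7837/0.5030) = 1389.72 m/s.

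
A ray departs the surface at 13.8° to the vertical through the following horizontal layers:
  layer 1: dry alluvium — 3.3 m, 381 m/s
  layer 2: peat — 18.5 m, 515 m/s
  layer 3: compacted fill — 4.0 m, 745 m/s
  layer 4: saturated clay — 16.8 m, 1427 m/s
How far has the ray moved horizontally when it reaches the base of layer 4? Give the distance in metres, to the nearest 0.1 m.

42.6 m

p = sin θ₁/V₁ = sin 13.8°/381 = 6.2607e-04 s/m is conserved through the stack.
Layer 1: θ = 13.80°; offset = 3.3·tan 13.80° = 0.811 m.
Layer 2: sin θ = p·515 = 0.3224 → θ = 18.81°; offset = 18.5·tan 18.81° = 6.301 m.
Layer 3: sin θ = p·745 = 0.4664 → θ = 27.80°; offset = 4.0·tan 27.80° = 2.109 m.
Layer 4: sin θ = p·1427 = 0.8934 → θ = 63.30°; offset = 16.8·tan 63.30° = 33.409 m.
Σ offsets = 42.630 m.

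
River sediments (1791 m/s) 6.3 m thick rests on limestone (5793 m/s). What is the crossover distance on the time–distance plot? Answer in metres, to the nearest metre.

x_cross = 2h·√((V₂+V₁)/(V₂−V₁)).
(V₂+V₁)/(V₂−V₁) = (5793+1791)/(5793−1791) = 1.8951; √ = 1.3766.
x_cross = 2·6.3·1.3766 = 17.35 m.

17 m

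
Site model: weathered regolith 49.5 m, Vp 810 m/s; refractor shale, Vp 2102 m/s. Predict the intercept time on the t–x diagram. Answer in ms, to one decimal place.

tᵢ = 2h·√(V₂²−V₁²)/(V₁V₂).
√(V₂²−V₁²) = √(2102²−810²) = 1939.7 m/s.
tᵢ = 2·49.5·1939.7/(810·2102) = 0.11278 s.

112.8 ms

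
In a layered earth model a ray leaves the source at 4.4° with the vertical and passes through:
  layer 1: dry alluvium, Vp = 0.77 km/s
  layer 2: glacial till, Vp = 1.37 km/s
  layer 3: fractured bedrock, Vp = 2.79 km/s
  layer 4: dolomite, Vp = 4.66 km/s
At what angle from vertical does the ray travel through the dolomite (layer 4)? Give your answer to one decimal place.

27.7°

Snell's law across each interface conserves sin θ / V, so sin θ_4 = V_4·sin θ₁/V₁.
sin θ_4 = 4.66 × sin 4.4° / 0.77 = 0.4643.
θ_4 = arcsin 0.4643 = 27.66°.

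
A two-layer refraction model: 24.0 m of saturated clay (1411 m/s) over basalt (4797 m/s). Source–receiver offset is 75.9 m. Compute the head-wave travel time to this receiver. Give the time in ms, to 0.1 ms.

t = x/V₂ + 2h·√(V₂²−V₁²)/(V₁V₂).
√(V₂²−V₁²) = √(4797²−1411²) = 4584.8 m/s; delay term = 2·24.0·4584.8/(1411·4797) = 0.03251 s.
t = 75.9/4797 + 0.03251 = 0.04834 s.

48.3 ms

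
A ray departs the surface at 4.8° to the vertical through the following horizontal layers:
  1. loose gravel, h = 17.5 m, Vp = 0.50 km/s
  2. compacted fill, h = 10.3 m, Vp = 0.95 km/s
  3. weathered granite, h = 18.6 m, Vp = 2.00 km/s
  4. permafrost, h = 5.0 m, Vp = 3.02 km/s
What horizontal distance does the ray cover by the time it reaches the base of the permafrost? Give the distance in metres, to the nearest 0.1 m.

12.7 m

Apply Snell's law at each interface; in layer i the horizontal offset is hᵢ·tan θᵢ.
Layer 1: θ = 4.80°; offset = 17.5·tan 4.80° = 1.470 m.
Layer 2: sin θ = 0.95·sin 4.8°/0.50 = 0.1590, θ = 9.15°; offset = 10.3·tan 9.15° = 1.659 m.
Layer 3: sin θ = 2.00·sin 4.8°/0.50 = 0.3347, θ = 19.55°; offset = 18.6·tan 19.55° = 6.607 m.
Layer 4: sin θ = 3.02·sin 4.8°/0.50 = 0.5054, θ = 30.36°; offset = 5.0·tan 30.36° = 2.929 m.
Summing the layer offsets gives 12.664 m.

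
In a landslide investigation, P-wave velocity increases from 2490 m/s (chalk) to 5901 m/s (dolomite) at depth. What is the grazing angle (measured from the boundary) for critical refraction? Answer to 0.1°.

65.0°

Critical incidence: sin θ_c = V₁/V₂ = 2490/5901 = 0.4220.
θ_c = arcsin 0.4220 = 24.96°.
Measured from the interface: 90° − 24.96° = 65.04°.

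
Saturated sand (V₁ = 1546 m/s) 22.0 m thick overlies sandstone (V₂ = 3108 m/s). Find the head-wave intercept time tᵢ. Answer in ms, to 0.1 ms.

24.7 ms

tᵢ = 2h·√(V₂²−V₁²)/(V₁V₂).
√(V₂²−V₁²) = √(3108²−1546²) = 2696.2 m/s.
tᵢ = 2·22.0·2696.2/(1546·3108) = 0.02469 s.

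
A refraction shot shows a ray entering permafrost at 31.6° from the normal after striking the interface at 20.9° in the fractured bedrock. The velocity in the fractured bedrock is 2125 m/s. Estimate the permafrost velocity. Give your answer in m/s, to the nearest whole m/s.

3121 m/s

sin 20.9° = 0.3567; sin 31.6° = 0.5240.
V₂ = V₁·(sin θ₂/sin θ₁) = 2125·(0.5240/0.3567) = 3121.25 m/s.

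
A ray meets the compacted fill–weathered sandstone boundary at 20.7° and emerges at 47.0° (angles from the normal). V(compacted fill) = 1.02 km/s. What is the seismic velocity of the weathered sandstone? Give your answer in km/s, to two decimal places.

2.11 km/s

Snell's law: sin 20.7°/V₁ = sin 47.0°/V₂.
V₂ = V₁·sin 47.0°/sin 20.7° = 1.02 × 2.0690 = 2.11 km/s.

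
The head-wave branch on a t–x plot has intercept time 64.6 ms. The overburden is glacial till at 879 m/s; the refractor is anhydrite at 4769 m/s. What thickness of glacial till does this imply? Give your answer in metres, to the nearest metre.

29 m

h = tᵢ·V₁·V₂ / (2·√(V₂²−V₁²)).
√(V₂²−V₁²) = √(4769² − 879²) = 4687.3 m/s.
h = 0.0646 s × 879 × 4769 / (2 × 4687.3) = 28.89 m.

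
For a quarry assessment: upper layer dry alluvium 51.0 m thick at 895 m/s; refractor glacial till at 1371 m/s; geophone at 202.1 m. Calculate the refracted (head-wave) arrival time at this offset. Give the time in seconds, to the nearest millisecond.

θ_c = arcsin(V₁/V₂) = arcsin(895/1371) = 40.75°, cos θ_c = 0.7575.
Intercept time tᵢ = 2h cos θ_c / V₁ = 2·51.0·0.7575/895 = 0.08633 s.
t = x/V₂ + tᵢ = 202.1/1371 + 0.08633 = 0.23374 s.

0.234 s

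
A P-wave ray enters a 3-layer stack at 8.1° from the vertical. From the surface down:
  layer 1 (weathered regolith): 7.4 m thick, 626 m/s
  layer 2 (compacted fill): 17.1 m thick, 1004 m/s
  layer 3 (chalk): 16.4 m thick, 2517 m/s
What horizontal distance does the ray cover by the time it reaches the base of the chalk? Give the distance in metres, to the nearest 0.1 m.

16.3 m

p = sin θ₁/V₁ = sin 8.1°/626 = 2.2508e-04 s/m is conserved through the stack.
Layer 1: θ = 8.10°; offset = 7.4·tan 8.10° = 1.053 m.
Layer 2: sin θ = p·1004 = 0.2260 → θ = 13.06°; offset = 17.1·tan 13.06° = 3.967 m.
Layer 3: sin θ = p·2517 = 0.5665 → θ = 34.51°; offset = 16.4·tan 34.51° = 11.275 m.
Σ offsets = 16.295 m.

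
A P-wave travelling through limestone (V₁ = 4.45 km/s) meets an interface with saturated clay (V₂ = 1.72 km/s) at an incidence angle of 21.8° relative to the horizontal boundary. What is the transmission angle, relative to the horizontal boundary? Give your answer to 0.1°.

69.0°

Convert to the normal: θ₁ = 90° − 21.8° = 68.2°.
Snell's law: sin θ₂ = (V₂/V₁)·sin θ₁ = (1.72/4.45)·sin 68.2° = 0.3589.
θ₂ = sin⁻¹(0.3589) = 21.03° (from vertical).
From the interface: 90° − 21.03° = 68.97°.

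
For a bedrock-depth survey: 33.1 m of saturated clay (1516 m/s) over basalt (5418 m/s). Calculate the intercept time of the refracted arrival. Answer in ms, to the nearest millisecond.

42 ms

tᵢ = 2h·√(V₂²−V₁²)/(V₁V₂).
√(V₂²−V₁²) = √(5418²−1516²) = 5201.6 m/s.
tᵢ = 2·33.1·5201.6/(1516·5418) = 0.04192 s.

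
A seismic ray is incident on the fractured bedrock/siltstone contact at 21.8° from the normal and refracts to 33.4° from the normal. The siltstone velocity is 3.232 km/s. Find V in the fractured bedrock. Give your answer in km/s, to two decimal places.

2.18 km/s

sin 21.8° = 0.3714; sin 33.4° = 0.5505.
V₁ = V₂·(sin θ₁/sin θ₂) = 3.232·(0.3714/0.5505) = 2.18 km/s.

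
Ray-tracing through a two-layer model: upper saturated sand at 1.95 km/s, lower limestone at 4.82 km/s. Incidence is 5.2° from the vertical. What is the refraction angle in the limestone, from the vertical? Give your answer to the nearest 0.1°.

sin θ₁/V₁ = sin θ₂/V₂ ⇒ sin θ₂ = 4.82·sin 5.2°/1.95 = 4.82·0.0906/1.95 = 0.2240.
θ₂ = arcsin 0.2240 = 12.95° from the normal.

12.9°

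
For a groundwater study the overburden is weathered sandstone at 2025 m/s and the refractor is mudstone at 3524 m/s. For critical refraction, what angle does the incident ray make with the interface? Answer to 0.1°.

54.9°

At critical incidence the refracted ray runs along the interface (θ₂ = 90°), so sin θ_c = V₁/V₂.
θ_c = arcsin(2025/3524) = arcsin 0.5746 = 35.07°.
Measured from the interface: 90° − 35.07° = 54.93°.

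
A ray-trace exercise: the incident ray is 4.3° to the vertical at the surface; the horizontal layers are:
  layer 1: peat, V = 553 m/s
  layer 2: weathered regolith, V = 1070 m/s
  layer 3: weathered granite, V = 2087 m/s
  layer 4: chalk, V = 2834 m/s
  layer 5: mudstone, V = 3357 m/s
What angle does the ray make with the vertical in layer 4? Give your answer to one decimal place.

Ray parameter p = sin 4.3° / 553 = 1.3559e-04 s/m.
sin θ_4 = p·V_4 = 1.3559e-04 × 2834 = 0.3842.
θ_4 = arcsin 0.3842 = 22.60°.

22.6°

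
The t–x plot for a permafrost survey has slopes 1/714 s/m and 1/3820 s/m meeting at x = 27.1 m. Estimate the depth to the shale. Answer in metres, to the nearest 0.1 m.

x_cross = 2h·√((V₂+V₁)/(V₂−V₁)) → h = x_cross / (2·√((V₂+V₁)/(V₂−V₁))).
√((V₂+V₁)/(V₂−V₁)) = √((3820+714)/(3820−714)) = 1.2082.
h = 27.1 / (2·1.2082) = 11.21 m.

11.2 m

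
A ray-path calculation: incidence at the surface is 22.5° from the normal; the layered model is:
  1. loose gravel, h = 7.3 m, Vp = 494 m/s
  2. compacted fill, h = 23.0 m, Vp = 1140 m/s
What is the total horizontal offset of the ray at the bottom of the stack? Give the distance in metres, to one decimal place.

Ray parameter p = sin 22.5° / 494 m/s = 7.7466e-04 s/m.
Layer 1: θ = 22.50°; offset = 7.3·tan 22.50° = 3.024 m.
Layer 2: sin θ = p·1140 = 0.8831 → θ = 62.02°; offset = 23.0·tan 62.02° = 43.294 m.
Summing the layer offsets gives 46.318 m.

46.3 m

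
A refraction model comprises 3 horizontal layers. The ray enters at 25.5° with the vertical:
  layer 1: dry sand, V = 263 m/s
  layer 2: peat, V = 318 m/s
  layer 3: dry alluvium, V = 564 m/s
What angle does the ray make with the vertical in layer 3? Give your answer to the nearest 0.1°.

67.4°

Snell's law across each interface conserves sin θ / V, so sin θ_3 = V_3·sin θ₁/V₁.
sin θ_3 = 564 × sin 25.5° / 263 = 0.9232.
θ_3 = 67.40° from the vertical.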